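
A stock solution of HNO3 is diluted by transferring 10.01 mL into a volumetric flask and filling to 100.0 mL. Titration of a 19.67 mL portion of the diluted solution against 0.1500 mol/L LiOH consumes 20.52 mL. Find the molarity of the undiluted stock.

n(LiOH) = 0.1500 x 0.02052 = 0.003078 mol.
n(HNO3) in the aliquot = 0.003078 mol.
[diluted HNO3] = 0.003078 / 0.01967 = 0.1565 M.
Dilution factor = 100.0/10.01 = 9.990, so [stock] = 0.1565 x 9.990 = 1.56 M.

1.56 M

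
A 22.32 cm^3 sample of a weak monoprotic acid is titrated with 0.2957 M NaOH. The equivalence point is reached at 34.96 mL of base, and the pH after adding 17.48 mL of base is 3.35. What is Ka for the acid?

4.5 x 10^-4

17.48 mL is half of the equivalence volume, so this is the half-equivalence point where [HA] = [A^-].
At half-equivalence pH = pKa, so pKa = 3.35.
Ka = 10^(-3.35) = 4.5 x 10^-4.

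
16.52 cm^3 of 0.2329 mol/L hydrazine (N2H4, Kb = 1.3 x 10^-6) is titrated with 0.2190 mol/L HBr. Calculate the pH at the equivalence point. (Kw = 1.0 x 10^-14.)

4.53

n(N2H4) = 0.2329 x 0.01652 = 0.003848 mol; V(HBr) at equivalence = 0.003848/0.2190 = 0.01757 L.
At equivalence the base is fully converted to N2H5+; total volume = 0.03409 L, so [N2H5+] = 0.003848/0.03409 = 0.1129 M.
Ka(N2H5+) = Kw/Kb = 1.0e-14 / 1.3 x 10^-6 = 7.69e-9.
[H^+] = sqrt(Ka x [N2H5+]) = sqrt(7.69e-9 x 0.1129) = 2.95e-5 M.
pH = -log(2.95e-5) = 4.53.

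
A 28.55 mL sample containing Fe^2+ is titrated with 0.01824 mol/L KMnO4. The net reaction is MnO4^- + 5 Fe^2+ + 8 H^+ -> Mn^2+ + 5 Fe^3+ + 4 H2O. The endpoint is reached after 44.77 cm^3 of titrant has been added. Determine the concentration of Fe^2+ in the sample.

n(KMnO4) = 0.01824 x 0.04477 = 0.0008166 mol.
From the balanced equation, 1 mol KMnO4 reacts with 5 mol Fe^2+, so n(Fe^2+) = 0.0008166 x 5/1 = 0.004083 mol.
[Fe^2+] = 0.004083 / 0.02855 L = 0.143 M.

0.143 M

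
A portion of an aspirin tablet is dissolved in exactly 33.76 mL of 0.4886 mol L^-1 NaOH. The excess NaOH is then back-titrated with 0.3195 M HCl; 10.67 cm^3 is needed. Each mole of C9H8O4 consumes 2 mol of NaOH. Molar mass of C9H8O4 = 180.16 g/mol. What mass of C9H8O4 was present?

Total n(NaOH) added = 0.4886 x 0.03376 = 0.01650 mol.
n(HCl) used = 0.3195 x 0.01067 = 0.003409 mol, which equals the excess n(NaOH).
So n(NaOH) consumed by the sample = 0.01650 - 0.003409 = 0.01309 mol.
n(C9H8O4) = 0.01309 / 2 = 0.006543 mol.
mass = 0.006543 mol x 180.16 g/mol = 1.18 g.

1.18 g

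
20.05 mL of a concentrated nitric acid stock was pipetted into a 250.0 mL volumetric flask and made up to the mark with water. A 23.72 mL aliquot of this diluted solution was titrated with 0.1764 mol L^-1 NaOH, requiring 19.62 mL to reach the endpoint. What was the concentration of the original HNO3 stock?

n(NaOH) = 0.1764 x 0.01962 = 0.003461 mol.
n(HNO3) in the aliquot = 0.003461 mol.
[diluted HNO3] = 0.003461 / 0.02372 = 0.1459 M.
Dilution factor = 250.0/20.05 = 12.47, so [stock] = 0.1459 x 12.47 = 1.82 M.

1.82 M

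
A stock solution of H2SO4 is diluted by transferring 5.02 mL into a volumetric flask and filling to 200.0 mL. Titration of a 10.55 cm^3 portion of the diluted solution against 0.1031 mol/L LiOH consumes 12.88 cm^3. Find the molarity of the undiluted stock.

n(LiOH) = 0.1031 x 0.01288 = 0.001328 mol.
n(H2SO4) in the aliquot = 0.001328 x 1/2 = 0.0006640 mol.
[diluted H2SO4] = 0.0006640 / 0.01055 = 0.06293 M.
Dilution factor = 200.0/5.020 = 39.84, so [stock] = 0.06293 x 39.84 = 2.51 M.

2.51 M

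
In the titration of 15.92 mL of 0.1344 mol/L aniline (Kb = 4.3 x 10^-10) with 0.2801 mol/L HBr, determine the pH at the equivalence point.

n(C6H5NH2) = 0.1344 x 0.01592 = 0.002140 mol; V(HBr) at equivalence = 0.002140/0.2801 = 0.007639 L.
At equivalence the base is fully converted to C6H5NH3+; total volume = 0.02356 L, so [C6H5NH3+] = 0.002140/0.02356 = 0.09082 M.
Ka(C6H5NH3+) = Kw/Kb = 1.0e-14 / 4.3 x 10^-10 = 2.33e-5.
[H^+] = sqrt(Ka x [C6H5NH3+]) = sqrt(2.33e-5 x 0.09082) = 0.00145 M.
pH = -log(0.00145) = 2.84.

2.84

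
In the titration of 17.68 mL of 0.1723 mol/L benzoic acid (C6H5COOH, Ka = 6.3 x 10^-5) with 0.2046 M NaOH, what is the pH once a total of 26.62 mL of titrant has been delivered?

12.73

n(acid) = 0.1723 x 0.01768 = 0.003046 mol; n(NaOH) added = 0.2046 x 0.02662 = 0.005446 mol.
Base is in excess by 0.005446 - 0.003046 = 0.002400 mol in a total volume of 0.04430 L.
[OH^-] = 0.002400/0.04430 = 0.05418 M, so pOH = 1.27 and pH = 14.00 - 1.27 = 12.73.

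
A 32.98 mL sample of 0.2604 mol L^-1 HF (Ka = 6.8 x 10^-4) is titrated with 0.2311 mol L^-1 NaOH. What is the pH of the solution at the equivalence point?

8.13

n(HF) = 0.2604 x 0.03298 = 0.008588 mol; V(NaOH) at equivalence = 0.008588/0.2311 = 0.03716 L.
At equivalence all the acid is converted to F-; total volume = 0.03298 + 0.03716 = 0.07014 L, so [F-] = 0.008588/0.07014 = 0.1224 M.
Kb = Kw/Ka = 1.0e-14 / 6.8 x 10^-4 = 1.47e-11.
[OH^-] = sqrt(Kb x [F-]) = sqrt(1.47e-11 x 0.1224) = 1.34e-6 M.
pOH = 5.87, so pH = 14.00 - 5.87 = 8.13.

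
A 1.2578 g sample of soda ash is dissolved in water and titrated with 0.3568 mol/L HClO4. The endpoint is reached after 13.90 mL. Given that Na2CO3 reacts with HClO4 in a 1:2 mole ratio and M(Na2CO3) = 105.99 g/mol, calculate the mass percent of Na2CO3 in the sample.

n(HClO4) = 0.3568 x 0.01390 = 0.004960 mol.
n(Na2CO3) = 0.004960 / 2 = 0.002480 mol.
mass of Na2CO3 = 0.002480 x 105.99 = 0.2628 g.
% purity = 0.2628 / 1.2578 x 100 = 20.9%.

20.9%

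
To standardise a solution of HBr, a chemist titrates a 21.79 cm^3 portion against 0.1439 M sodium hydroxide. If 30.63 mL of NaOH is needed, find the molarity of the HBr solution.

0.202 M

n(NaOH) delivered = 0.1439 x 0.03063 = 0.004408 mol.
For a 1:1 reaction, n(HBr) = 0.004408 mol.
[HBr] = 0.004408 mol / 0.02179 L = 0.202 M.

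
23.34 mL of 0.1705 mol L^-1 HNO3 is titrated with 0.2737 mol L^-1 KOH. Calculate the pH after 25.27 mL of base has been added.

12.78

n(acid) = 0.1705 x 0.02334 = 0.003979 mol; n(KOH) added = 0.2737 x 0.02527 = 0.006916 mol.
Base is in excess by 0.006916 - 0.003979 = 0.002937 mol in a total volume of 0.04861 L.
[OH^-] = 0.002937/0.04861 = 0.06042 M, so pOH = 1.22 and pH = 14.00 - 1.22 = 12.78.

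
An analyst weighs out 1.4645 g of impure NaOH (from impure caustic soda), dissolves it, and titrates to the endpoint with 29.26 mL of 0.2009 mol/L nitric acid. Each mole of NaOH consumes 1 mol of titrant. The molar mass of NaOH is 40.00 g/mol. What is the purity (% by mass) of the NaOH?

n(HNO3) = 0.2009 x 0.02926 = 0.005878 mol.
n(NaOH) = 0.005878 / 1 = 0.005878 mol.
mass of NaOH = 0.005878 x 40.00 = 0.2351 g.
% purity = 0.2351 / 1.4645 x 100 = 16.1%.

16.1%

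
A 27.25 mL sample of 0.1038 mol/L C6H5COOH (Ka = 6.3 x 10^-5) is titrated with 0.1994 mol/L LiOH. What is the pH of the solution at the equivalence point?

8.52

n(C6H5COOH) = 0.1038 x 0.02725 = 0.002829 mol; V(LiOH) at equivalence = 0.002829/0.1994 = 0.01419 L.
At equivalence all the acid is converted to C6H5COO-; total volume = 0.02725 + 0.01419 = 0.04144 L, so [C6H5COO-] = 0.002829/0.04144 = 0.06826 M.
Kb = Kw/Ka = 1.0e-14 / 6.3 x 10^-5 = 1.59e-10.
[OH^-] = sqrt(Kb x [C6H5COO-]) = sqrt(1.59e-10 x 0.06826) = 3.29e-6 M.
pOH = 5.48, so pH = 14.00 - 5.48 = 8.52.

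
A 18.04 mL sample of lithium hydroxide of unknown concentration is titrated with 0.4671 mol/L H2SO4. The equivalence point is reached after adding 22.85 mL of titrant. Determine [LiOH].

n(H2SO4) delivered = 0.4671 x 0.02285 = 0.01067 mol.
The reaction is 2 LiOH + 1 H2SO4, so n(LiOH) = 0.01067 x 2/1 = 0.02135 mol.
[LiOH] = 0.02135 mol / 0.01804 L = 1.18 M.

1.18 M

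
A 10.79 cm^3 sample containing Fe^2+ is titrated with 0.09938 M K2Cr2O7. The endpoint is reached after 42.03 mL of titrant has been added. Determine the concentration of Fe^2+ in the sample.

2.32 M

n(K2Cr2O7) = 0.09938 x 0.04203 = 0.004177 mol.
From the balanced equation, 1 mol K2Cr2O7 reacts with 6 mol Fe^2+, so n(Fe^2+) = 0.004177 x 6/1 = 0.02506 mol.
[Fe^2+] = 0.02506 / 0.01079 L = 2.32 M.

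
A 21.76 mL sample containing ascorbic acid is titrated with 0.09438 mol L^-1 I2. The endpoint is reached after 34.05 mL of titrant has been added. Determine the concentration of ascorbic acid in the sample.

n(I2) = 0.09438 x 0.03405 = 0.003214 mol.
From the balanced equation, 1 mol I2 reacts with 1 mol ascorbic acid, so n(ascorbic acid) = 0.003214 x 1/1 = 0.003214 mol.
[ascorbic acid] = 0.003214 / 0.02176 L = 0.148 M.

0.148 M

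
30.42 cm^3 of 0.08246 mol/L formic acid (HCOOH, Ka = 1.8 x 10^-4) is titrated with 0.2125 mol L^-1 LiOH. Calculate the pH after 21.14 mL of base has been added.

12.59

n(acid) = 0.08246 x 0.03042 = 0.002508 mol; n(LiOH) added = 0.2125 x 0.02114 = 0.004492 mol.
Base is in excess by 0.004492 - 0.002508 = 0.001984 mol in a total volume of 0.05156 L.
[OH^-] = 0.001984/0.05156 = 0.03848 M, so pOH = 1.41 and pH = 14.00 - 1.41 = 12.59.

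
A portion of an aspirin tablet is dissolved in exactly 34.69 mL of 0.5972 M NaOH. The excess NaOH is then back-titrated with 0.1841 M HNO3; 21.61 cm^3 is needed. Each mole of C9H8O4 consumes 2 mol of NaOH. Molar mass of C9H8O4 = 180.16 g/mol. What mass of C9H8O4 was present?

1.51 g

Total n(NaOH) added = 0.5972 x 0.03469 = 0.02072 mol.
n(HNO3) used = 0.1841 x 0.02161 = 0.003978 mol, which equals the excess n(NaOH).
So n(NaOH) consumed by the sample = 0.02072 - 0.003978 = 0.01674 mol.
n(C9H8O4) = 0.01674 / 2 = 0.008369 mol.
mass = 0.008369 mol x 180.16 g/mol = 1.51 g.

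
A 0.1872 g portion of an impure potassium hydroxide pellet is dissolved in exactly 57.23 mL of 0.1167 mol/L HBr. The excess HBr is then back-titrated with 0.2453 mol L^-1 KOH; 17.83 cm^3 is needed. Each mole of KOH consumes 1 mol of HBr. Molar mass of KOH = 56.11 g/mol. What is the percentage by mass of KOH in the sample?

69.1%

Total n(HBr) added = 0.1167 x 0.05723 = 0.006679 mol.
n(KOH) used = 0.2453 x 0.01783 = 0.004374 mol, which equals the excess n(HBr).
So n(HBr) consumed by the sample = 0.006679 - 0.004374 = 0.002305 mol.
n(KOH) = 0.002305 / 1 = 0.002305 mol.
mass KOH = 0.002305 x 56.11 = 0.1293 g, so %KOH = 0.1293/0.1872 x 100 = 69.1%.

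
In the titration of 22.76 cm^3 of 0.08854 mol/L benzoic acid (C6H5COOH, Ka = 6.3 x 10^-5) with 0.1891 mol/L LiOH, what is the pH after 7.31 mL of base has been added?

4.54

Initial n(C6H5COOH) = 0.08854 x 0.02276 = 0.002015 mol.
n(LiOH) added = 0.1891 x 0.007310 = 0.001382 mol, converting that many moles of C6H5COOH to C6H5COO-.
Remaining n(C6H5COOH) = 0.0006328 mol; n(C6H5COO-) = 0.001382 mol.
By Henderson-Hasselbalch, pH = pKa + log([A^-]/[HA]) = 4.20 + log(0.001382/0.0006328) = 4.20 + (+0.34) = 4.54.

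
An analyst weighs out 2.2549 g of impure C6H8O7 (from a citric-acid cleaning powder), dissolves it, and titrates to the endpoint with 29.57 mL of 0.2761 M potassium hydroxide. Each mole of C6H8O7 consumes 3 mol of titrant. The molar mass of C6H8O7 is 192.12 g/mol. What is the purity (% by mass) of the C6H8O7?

n(KOH) = 0.2761 x 0.02957 = 0.008164 mol.
n(C6H8O7) = 0.008164 / 3 = 0.002721 mol.
mass of C6H8O7 = 0.002721 x 192.12 = 0.5228 g.
% purity = 0.5228 / 2.2549 x 100 = 23.2%.

23.2%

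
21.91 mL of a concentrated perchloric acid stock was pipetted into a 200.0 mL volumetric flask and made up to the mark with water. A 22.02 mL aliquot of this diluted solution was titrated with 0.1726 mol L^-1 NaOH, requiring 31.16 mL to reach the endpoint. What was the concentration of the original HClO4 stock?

n(NaOH) = 0.1726 x 0.03116 = 0.005378 mol.
n(HClO4) in the aliquot = 0.005378 mol.
[diluted HClO4] = 0.005378 / 0.02202 = 0.2442 M.
Dilution factor = 200.0/21.91 = 9.128, so [stock] = 0.2442 x 9.128 = 2.23 M.

2.23 M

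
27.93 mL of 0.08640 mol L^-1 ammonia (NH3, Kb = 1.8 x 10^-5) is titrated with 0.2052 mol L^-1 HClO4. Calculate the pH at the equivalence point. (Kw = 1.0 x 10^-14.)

n(NH3) = 0.08640 x 0.02793 = 0.002413 mol; V(HClO4) at equivalence = 0.002413/0.2052 = 0.01176 L.
At equivalence the base is fully converted to NH4+; total volume = 0.03969 L, so [NH4+] = 0.002413/0.03969 = 0.06080 M.
Ka(NH4+) = Kw/Kb = 1.0e-14 / 1.8 x 10^-5 = 5.56e-10.
[H^+] = sqrt(Ka x [NH4+]) = sqrt(5.56e-10 x 0.06080) = 5.81e-6 M.
pH = -log(5.81e-6) = 5.24.

5.24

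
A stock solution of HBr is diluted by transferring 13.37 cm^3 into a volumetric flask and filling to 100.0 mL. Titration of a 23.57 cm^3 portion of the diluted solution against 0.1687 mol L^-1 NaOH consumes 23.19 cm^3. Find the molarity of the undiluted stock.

1.24 M

n(NaOH) = 0.1687 x 0.02319 = 0.003912 mol.
n(HBr) in the aliquot = 0.003912 mol.
[diluted HBr] = 0.003912 / 0.02357 = 0.1660 M.
Dilution factor = 100.0/13.37 = 7.479, so [stock] = 0.1660 x 7.479 = 1.24 M.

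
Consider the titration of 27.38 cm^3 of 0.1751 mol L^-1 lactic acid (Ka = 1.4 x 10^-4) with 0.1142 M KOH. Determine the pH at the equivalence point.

n(HC3H5O3) = 0.1751 x 0.02738 = 0.004794 mol; V(KOH) at equivalence = 0.004794/0.1142 = 0.04198 L.
At equivalence all the acid is converted to C3H5O3-; total volume = 0.02738 + 0.04198 = 0.06936 L, so [C3H5O3-] = 0.004794/0.06936 = 0.06912 M.
Kb = Kw/Ka = 1.0e-14 / 1.4 x 10^-4 = 7.14e-11.
[OH^-] = sqrt(Kb x [C3H5O3-]) = sqrt(7.14e-11 x 0.06912) = 2.22e-6 M.
pOH = 5.65, so pH = 14.00 - 5.65 = 8.35.

8.35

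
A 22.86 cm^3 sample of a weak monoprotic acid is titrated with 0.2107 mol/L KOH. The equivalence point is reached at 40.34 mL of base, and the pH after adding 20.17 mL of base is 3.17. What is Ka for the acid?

20.17 mL is half of the equivalence volume, so this is the half-equivalence point where [HA] = [A^-].
At half-equivalence pH = pKa, so pKa = 3.17.
Ka = 10^(-3.17) = 6.8 x 10^-4.

6.8 x 10^-4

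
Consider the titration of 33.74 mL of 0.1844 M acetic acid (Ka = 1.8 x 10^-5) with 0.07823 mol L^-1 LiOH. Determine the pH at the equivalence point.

8.74

n(CH3COOH) = 0.1844 x 0.03374 = 0.006222 mol; V(LiOH) at equivalence = 0.006222/0.07823 = 0.07953 L.
At equivalence all the acid is converted to CH3COO-; total volume = 0.03374 + 0.07953 = 0.1133 L, so [CH3COO-] = 0.006222/0.1133 = 0.05493 M.
Kb = Kw/Ka = 1.0e-14 / 1.8 x 10^-5 = 5.56e-10.
[OH^-] = sqrt(Kb x [CH3COO-]) = sqrt(5.56e-10 x 0.05493) = 5.52e-6 M.
pOH = 5.26, so pH = 14.00 - 5.26 = 8.74.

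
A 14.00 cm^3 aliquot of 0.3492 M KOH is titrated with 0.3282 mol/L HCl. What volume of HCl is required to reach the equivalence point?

14.9 mL

n(KOH) = 0.3492 mol/L x 0.01400 L = 0.004889 mol.
At equivalence n(HCl) = n(KOH) = 0.004889 mol.
V(HCl) = 0.004889 / 0.3282 = 0.01490 L = 14.9 mL.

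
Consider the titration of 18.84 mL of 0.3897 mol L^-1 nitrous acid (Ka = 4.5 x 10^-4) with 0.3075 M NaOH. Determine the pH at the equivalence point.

8.29

n(HNO2) = 0.3897 x 0.01884 = 0.007342 mol; V(NaOH) at equivalence = 0.007342/0.3075 = 0.02388 L.
At equivalence all the acid is converted to NO2-; total volume = 0.01884 + 0.02388 = 0.04272 L, so [NO2-] = 0.007342/0.04272 = 0.1719 M.
Kb = Kw/Ka = 1.0e-14 / 4.5 x 10^-4 = 2.22e-11.
[OH^-] = sqrt(Kb x [NO2-]) = sqrt(2.22e-11 x 0.1719) = 1.95e-6 M.
pOH = 5.71, so pH = 14.00 - 5.71 = 8.29.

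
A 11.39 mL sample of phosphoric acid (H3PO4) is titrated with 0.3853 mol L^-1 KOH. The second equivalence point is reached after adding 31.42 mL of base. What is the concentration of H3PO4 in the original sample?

0.531 M

n(KOH) = 0.3853 x 0.03142 = 0.01211 mol.
At the second equivalence point, 2 mol OH^- react per mol H3PO4, so n(H3PO4) = 0.01211 / 2 = 0.006053 mol.
[H3PO4] = 0.006053 / 0.01139 L = 0.531 M.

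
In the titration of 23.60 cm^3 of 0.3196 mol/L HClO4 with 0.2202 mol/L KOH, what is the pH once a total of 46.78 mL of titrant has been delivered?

n(acid) = 0.3196 x 0.02360 = 0.007543 mol; n(KOH) added = 0.2202 x 0.04678 = 0.01030 mol.
Base is in excess by 0.01030 - 0.007543 = 0.002758 mol in a total volume of 0.07038 L.
[OH^-] = 0.002758/0.07038 = 0.03919 M, so pOH = 1.41 and pH = 14.00 - 1.41 = 12.59.

12.59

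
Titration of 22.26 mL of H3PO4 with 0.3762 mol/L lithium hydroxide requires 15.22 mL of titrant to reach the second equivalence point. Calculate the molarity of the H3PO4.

0.129 M

n(LiOH) = 0.3762 x 0.01522 = 0.005726 mol.
At the second equivalence point, 2 mol OH^- react per mol H3PO4, so n(H3PO4) = 0.005726 / 2 = 0.002863 mol.
[H3PO4] = 0.002863 / 0.02226 L = 0.129 M.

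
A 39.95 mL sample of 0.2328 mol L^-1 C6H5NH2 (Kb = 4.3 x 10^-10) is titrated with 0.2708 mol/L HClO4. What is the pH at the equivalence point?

n(C6H5NH2) = 0.2328 x 0.03995 = 0.009300 mol; V(HClO4) at equivalence = 0.009300/0.2708 = 0.03434 L.
At equivalence the base is fully converted to C6H5NH3+; total volume = 0.07429 L, so [C6H5NH3+] = 0.009300/0.07429 = 0.1252 M.
Ka(C6H5NH3+) = Kw/Kb = 1.0e-14 / 4.3 x 10^-10 = 2.33e-5.
[H^+] = sqrt(Ka x [C6H5NH3+]) = sqrt(2.33e-5 x 0.1252) = 0.00171 M.
pH = -log(0.00171) = 2.77.

2.77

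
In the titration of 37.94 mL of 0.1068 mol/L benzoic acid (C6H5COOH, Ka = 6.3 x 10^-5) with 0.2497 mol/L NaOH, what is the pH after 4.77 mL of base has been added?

3.82

Initial n(C6H5COOH) = 0.1068 x 0.03794 = 0.004052 mol.
n(NaOH) added = 0.2497 x 0.004770 = 0.001191 mol, converting that many moles of C6H5COOH to C6H5COO-.
Remaining n(C6H5COOH) = 0.002861 mol; n(C6H5COO-) = 0.001191 mol.
By Henderson-Hasselbalch, pH = pKa + log([A^-]/[HA]) = 4.20 + log(0.001191/0.002861) = 4.20 + (-0.38) = 3.82.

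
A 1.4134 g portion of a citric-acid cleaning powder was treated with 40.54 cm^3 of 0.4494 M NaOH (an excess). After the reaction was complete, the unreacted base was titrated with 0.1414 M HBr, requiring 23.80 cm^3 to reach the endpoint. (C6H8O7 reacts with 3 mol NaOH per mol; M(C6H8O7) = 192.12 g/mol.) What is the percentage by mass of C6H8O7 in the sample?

Total n(NaOH) added = 0.4494 x 0.04054 = 0.01822 mol.
n(HBr) used = 0.1414 x 0.02380 = 0.003365 mol, which equals the excess n(NaOH).
So n(NaOH) consumed by the sample = 0.01822 - 0.003365 = 0.01485 mol.
n(C6H8O7) = 0.01485 / 3 = 0.004951 mol.
mass C6H8O7 = 0.004951 x 192.12 = 0.9512 g, so %C6H8O7 = 0.9512/1.4134 x 100 = 67.3%.

67.3%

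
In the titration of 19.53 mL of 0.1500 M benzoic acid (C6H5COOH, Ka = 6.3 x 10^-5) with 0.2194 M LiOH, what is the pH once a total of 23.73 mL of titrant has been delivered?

12.72

n(acid) = 0.1500 x 0.01953 = 0.002929 mol; n(LiOH) added = 0.2194 x 0.02373 = 0.005206 mol.
Base is in excess by 0.005206 - 0.002929 = 0.002277 mol in a total volume of 0.04326 L.
[OH^-] = 0.002277/0.04326 = 0.05263 M, so pOH = 1.28 and pH = 14.00 - 1.28 = 12.72.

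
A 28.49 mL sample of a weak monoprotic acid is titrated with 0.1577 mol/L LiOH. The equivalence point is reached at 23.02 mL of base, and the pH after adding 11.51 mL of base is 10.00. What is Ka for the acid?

11.51 mL is half of the equivalence volume, so this is the half-equivalence point where [HA] = [A^-].
At half-equivalence pH = pKa, so pKa = 10.00.
Ka = 10^(-10.00) = 1.0 x 10^-10.

1.0 x 10^-10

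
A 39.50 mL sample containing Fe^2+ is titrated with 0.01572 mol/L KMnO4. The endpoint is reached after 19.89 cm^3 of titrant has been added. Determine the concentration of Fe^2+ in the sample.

n(KMnO4) = 0.01572 x 0.01989 = 0.0003127 mol.
From the balanced equation, 1 mol KMnO4 reacts with 5 mol Fe^2+, so n(Fe^2+) = 0.0003127 x 5/1 = 0.001563 mol.
[Fe^2+] = 0.001563 / 0.03950 L = 0.0396 M.

0.0396 M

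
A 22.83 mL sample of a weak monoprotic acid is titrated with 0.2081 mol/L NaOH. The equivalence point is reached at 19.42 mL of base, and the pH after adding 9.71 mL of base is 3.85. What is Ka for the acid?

1.4 x 10^-4

9.71 mL is half of the equivalence volume, so this is the half-equivalence point where [HA] = [A^-].
At half-equivalence pH = pKa, so pKa = 3.85.
Ka = 10^(-3.85) = 1.4 x 10^-4.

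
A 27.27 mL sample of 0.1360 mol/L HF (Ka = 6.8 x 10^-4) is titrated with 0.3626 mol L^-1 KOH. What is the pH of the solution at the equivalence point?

n(HF) = 0.1360 x 0.02727 = 0.003709 mol; V(KOH) at equivalence = 0.003709/0.3626 = 0.01023 L.
At equivalence all the acid is converted to F-; total volume = 0.02727 + 0.01023 = 0.03750 L, so [F-] = 0.003709/0.03750 = 0.09890 M.
Kb = Kw/Ka = 1.0e-14 / 6.8 x 10^-4 = 1.47e-11.
[OH^-] = sqrt(Kb x [F-]) = sqrt(1.47e-11 x 0.09890) = 1.21e-6 M.
pOH = 5.92, so pH = 14.00 - 5.92 = 8.08.

8.08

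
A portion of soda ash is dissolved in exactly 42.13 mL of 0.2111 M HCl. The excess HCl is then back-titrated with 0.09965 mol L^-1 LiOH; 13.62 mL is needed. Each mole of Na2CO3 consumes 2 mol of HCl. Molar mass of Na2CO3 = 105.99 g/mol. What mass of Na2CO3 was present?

0.399 g

Total n(HCl) added = 0.2111 x 0.04213 = 0.008894 mol.
n(LiOH) used = 0.09965 x 0.01362 = 0.001357 mol, which equals the excess n(HCl).
So n(HCl) consumed by the sample = 0.008894 - 0.001357 = 0.007536 mol.
n(Na2CO3) = 0.007536 / 2 = 0.003768 mol.
mass = 0.003768 mol x 105.99 g/mol = 0.399 g.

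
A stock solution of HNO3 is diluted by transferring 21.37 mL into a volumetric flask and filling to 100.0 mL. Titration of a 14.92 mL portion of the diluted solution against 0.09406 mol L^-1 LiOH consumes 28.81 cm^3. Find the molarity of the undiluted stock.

n(LiOH) = 0.09406 x 0.02881 = 0.002710 mol.
n(HNO3) in the aliquot = 0.002710 mol.
[diluted HNO3] = 0.002710 / 0.01492 = 0.1816 M.
Dilution factor = 100.0/21.37 = 4.679, so [stock] = 0.1816 x 4.679 = 0.850 M.

0.850 M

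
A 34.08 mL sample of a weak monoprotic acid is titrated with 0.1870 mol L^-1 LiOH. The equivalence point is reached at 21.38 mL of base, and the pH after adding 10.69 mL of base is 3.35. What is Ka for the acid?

4.5 x 10^-4

10.69 mL is half of the equivalence volume, so this is the half-equivalence point where [HA] = [A^-].
At half-equivalence pH = pKa, so pKa = 3.35.
Ka = 10^(-3.35) = 4.5 x 10^-4.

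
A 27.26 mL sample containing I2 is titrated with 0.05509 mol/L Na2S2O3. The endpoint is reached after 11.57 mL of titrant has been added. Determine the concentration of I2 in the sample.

n(Na2S2O3) = 0.05509 x 0.01157 = 0.0006374 mol.
From the balanced equation, 2 mol Na2S2O3 reacts with 1 mol I2, so n(I2) = 0.0006374 x 1/2 = 0.0003187 mol.
[I2] = 0.0003187 / 0.02726 L = 0.0117 M.

0.0117 M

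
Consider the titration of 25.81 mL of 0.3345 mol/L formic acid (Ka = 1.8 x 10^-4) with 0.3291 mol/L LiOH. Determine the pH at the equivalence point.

8.48

n(HCOOH) = 0.3345 x 0.02581 = 0.008633 mol; V(LiOH) at equivalence = 0.008633/0.3291 = 0.02623 L.
At equivalence all the acid is converted to HCOO-; total volume = 0.02581 + 0.02623 = 0.05204 L, so [HCOO-] = 0.008633/0.05204 = 0.1659 M.
Kb = Kw/Ka = 1.0e-14 / 1.8 x 10^-4 = 5.56e-11.
[OH^-] = sqrt(Kb x [HCOO-]) = sqrt(5.56e-11 x 0.1659) = 3.04e-6 M.
pOH = 5.52, so pH = 14.00 - 5.52 = 8.48.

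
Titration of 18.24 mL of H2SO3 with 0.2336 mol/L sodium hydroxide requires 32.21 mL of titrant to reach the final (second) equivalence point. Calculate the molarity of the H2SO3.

n(NaOH) = 0.2336 x 0.03221 = 0.007524 mol.
At the final (second) equivalence point, 2 mol OH^- react per mol H2SO3, so n(H2SO3) = 0.007524 / 2 = 0.003762 mol.
[H2SO3] = 0.003762 / 0.01824 L = 0.206 M.

0.206 M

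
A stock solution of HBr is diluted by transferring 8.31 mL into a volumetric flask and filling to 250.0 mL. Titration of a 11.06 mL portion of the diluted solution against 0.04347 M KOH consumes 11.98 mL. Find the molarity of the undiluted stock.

n(KOH) = 0.04347 x 0.01198 = 0.0005208 mol.
n(HBr) in the aliquot = 0.0005208 mol.
[diluted HBr] = 0.0005208 / 0.01106 = 0.04709 M.
Dilution factor = 250.0/8.310 = 30.08, so [stock] = 0.04709 x 30.08 = 1.42 M.

1.42 M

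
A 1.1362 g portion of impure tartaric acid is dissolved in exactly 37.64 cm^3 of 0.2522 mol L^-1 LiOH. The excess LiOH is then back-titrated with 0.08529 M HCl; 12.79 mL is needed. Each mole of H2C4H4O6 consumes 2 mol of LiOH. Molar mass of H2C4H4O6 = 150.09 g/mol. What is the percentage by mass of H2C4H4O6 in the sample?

Total n(LiOH) added = 0.2522 x 0.03764 = 0.009493 mol.
n(HCl) used = 0.08529 x 0.01279 = 0.001091 mol, which equals the excess n(LiOH).
So n(LiOH) consumed by the sample = 0.009493 - 0.001091 = 0.008402 mol.
n(H2C4H4O6) = 0.008402 / 2 = 0.004201 mol.
mass H2C4H4O6 = 0.004201 x 150.09 = 0.6305 g, so %H2C4H4O6 = 0.6305/1.1362 x 100 = 55.5%.

55.5%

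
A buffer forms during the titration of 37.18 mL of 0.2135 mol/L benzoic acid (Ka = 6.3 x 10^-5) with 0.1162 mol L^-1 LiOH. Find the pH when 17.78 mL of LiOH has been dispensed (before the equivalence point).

Initial n(C6H5COOH) = 0.2135 x 0.03718 = 0.007938 mol.
n(LiOH) added = 0.1162 x 0.01778 = 0.002066 mol, converting that many moles of C6H5COOH to C6H5COO-.
Remaining n(C6H5COOH) = 0.005872 mol; n(C6H5COO-) = 0.002066 mol.
By Henderson-Hasselbalch, pH = pKa + log([A^-]/[HA]) = 4.20 + log(0.002066/0.005872) = 4.20 + (-0.45) = 3.75.

3.75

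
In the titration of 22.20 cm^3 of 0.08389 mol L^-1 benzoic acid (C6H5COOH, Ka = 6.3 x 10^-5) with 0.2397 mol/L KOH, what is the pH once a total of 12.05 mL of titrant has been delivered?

n(acid) = 0.08389 x 0.02220 = 0.001862 mol; n(KOH) added = 0.2397 x 0.01205 = 0.002888 mol.
Base is in excess by 0.002888 - 0.001862 = 0.001026 mol in a total volume of 0.03425 L.
[OH^-] = 0.001026/0.03425 = 0.02996 M, so pOH = 1.52 and pH = 14.00 - 1.52 = 12.48.

12.48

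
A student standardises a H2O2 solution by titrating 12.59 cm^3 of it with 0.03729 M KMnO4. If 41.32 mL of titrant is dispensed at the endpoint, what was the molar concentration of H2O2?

n(KMnO4) = 0.03729 x 0.04132 = 0.001541 mol.
From the balanced equation, 2 mol KMnO4 reacts with 5 mol H2O2, so n(H2O2) = 0.001541 x 5/2 = 0.003852 mol.
[H2O2] = 0.003852 / 0.01259 L = 0.306 M.

0.306 M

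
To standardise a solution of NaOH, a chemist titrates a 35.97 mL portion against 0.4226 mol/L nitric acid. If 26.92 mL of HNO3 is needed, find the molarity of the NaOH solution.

n(HNO3) delivered = 0.4226 x 0.02692 = 0.01138 mol.
For a 1:1 reaction, n(NaOH) = 0.01138 mol.
[NaOH] = 0.01138 mol / 0.03597 L = 0.316 M.

0.316 M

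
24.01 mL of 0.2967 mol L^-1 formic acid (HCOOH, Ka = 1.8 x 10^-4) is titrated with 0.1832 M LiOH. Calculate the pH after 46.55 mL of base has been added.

n(acid) = 0.2967 x 0.02401 = 0.007124 mol; n(LiOH) added = 0.1832 x 0.04655 = 0.008528 mol.
Base is in excess by 0.008528 - 0.007124 = 0.001404 mol in a total volume of 0.07056 L.
[OH^-] = 0.001404/0.07056 = 0.01990 M, so pOH = 1.70 and pH = 14.00 - 1.70 = 12.30.

12.30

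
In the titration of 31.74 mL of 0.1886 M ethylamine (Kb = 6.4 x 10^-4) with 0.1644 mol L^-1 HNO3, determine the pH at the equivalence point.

5.93

n(C2H5NH2) = 0.1886 x 0.03174 = 0.005986 mol; V(HNO3) at equivalence = 0.005986/0.1644 = 0.03641 L.
At equivalence the base is fully converted to C2H5NH3+; total volume = 0.06815 L, so [C2H5NH3+] = 0.005986/0.06815 = 0.08784 M.
Ka(C2H5NH3+) = Kw/Kb = 1.0e-14 / 6.4 x 10^-4 = 1.56e-11.
[H^+] = sqrt(Ka x [C2H5NH3+]) = sqrt(1.56e-11 x 0.08784) = 1.17e-6 M.
pH = -log(1.17e-6) = 5.93.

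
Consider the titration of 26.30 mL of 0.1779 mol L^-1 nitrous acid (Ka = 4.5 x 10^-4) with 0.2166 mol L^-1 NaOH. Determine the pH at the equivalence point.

n(HNO2) = 0.1779 x 0.02630 = 0.004679 mol; V(NaOH) at equivalence = 0.004679/0.2166 = 0.02160 L.
At equivalence all the acid is converted to NO2-; total volume = 0.02630 + 0.02160 = 0.04790 L, so [NO2-] = 0.004679/0.04790 = 0.09768 M.
Kb = Kw/Ka = 1.0e-14 / 4.5 x 10^-4 = 2.22e-11.
[OH^-] = sqrt(Kb x [NO2-]) = sqrt(2.22e-11 x 0.09768) = 1.47e-6 M.
pOH = 5.83, so pH = 14.00 - 5.83 = 8.17.

8.17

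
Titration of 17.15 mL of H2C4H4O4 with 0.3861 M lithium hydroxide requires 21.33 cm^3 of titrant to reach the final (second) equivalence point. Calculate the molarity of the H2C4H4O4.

n(LiOH) = 0.3861 x 0.02133 = 0.008236 mol.
At the final (second) equivalence point, 2 mol OH^- react per mol H2C4H4O4, so n(H2C4H4O4) = 0.008236 / 2 = 0.004118 mol.
[H2C4H4O4] = 0.004118 / 0.01715 L = 0.240 M.

0.240 M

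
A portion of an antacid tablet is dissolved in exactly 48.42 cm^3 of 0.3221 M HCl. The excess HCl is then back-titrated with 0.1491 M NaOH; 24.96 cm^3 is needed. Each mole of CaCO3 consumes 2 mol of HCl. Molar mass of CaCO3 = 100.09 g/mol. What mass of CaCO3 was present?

Total n(HCl) added = 0.3221 x 0.04842 = 0.01560 mol.
n(NaOH) used = 0.1491 x 0.02496 = 0.003722 mol, which equals the excess n(HCl).
So n(HCl) consumed by the sample = 0.01560 - 0.003722 = 0.01187 mol.
n(CaCO3) = 0.01187 / 2 = 0.005937 mol.
mass = 0.005937 mol x 100.09 g/mol = 0.594 g.

0.594 g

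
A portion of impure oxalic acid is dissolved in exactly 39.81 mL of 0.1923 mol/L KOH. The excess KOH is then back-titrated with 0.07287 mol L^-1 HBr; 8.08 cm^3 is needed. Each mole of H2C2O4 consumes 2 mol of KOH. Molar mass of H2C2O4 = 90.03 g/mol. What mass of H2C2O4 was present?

Total n(KOH) added = 0.1923 x 0.03981 = 0.007655 mol.
n(HBr) used = 0.07287 x 0.008080 = 0.0005888 mol, which equals the excess n(KOH).
So n(KOH) consumed by the sample = 0.007655 - 0.0005888 = 0.007067 mol.
n(H2C2O4) = 0.007067 / 2 = 0.003533 mol.
mass = 0.003533 mol x 90.03 g/mol = 0.318 g.

0.318 g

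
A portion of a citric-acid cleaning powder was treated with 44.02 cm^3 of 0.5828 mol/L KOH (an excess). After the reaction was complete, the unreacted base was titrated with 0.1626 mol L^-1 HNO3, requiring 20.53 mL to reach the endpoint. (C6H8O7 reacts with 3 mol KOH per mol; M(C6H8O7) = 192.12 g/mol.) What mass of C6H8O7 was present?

1.43 g

Total n(KOH) added = 0.5828 x 0.04402 = 0.02565 mol.
n(HNO3) used = 0.1626 x 0.02053 = 0.003338 mol, which equals the excess n(KOH).
So n(KOH) consumed by the sample = 0.02565 - 0.003338 = 0.02232 mol.
n(C6H8O7) = 0.02232 / 3 = 0.007439 mol.
mass = 0.007439 mol x 192.12 g/mol = 1.43 g.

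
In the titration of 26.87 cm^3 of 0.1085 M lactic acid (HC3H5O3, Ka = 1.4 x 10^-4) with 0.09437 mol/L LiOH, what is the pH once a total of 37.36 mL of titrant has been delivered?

11.98

n(acid) = 0.1085 x 0.02687 = 0.002915 mol; n(LiOH) added = 0.09437 x 0.03736 = 0.003526 mol.
Base is in excess by 0.003526 - 0.002915 = 0.0006103 mol in a total volume of 0.06423 L.
[OH^-] = 0.0006103/0.06423 = 0.009501 M, so pOH = 2.02 and pH = 14.00 - 2.02 = 11.98.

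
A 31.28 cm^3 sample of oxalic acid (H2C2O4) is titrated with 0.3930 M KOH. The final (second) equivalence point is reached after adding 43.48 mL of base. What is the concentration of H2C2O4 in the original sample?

0.273 M

n(KOH) = 0.3930 x 0.04348 = 0.01709 mol.
At the final (second) equivalence point, 2 mol OH^- react per mol H2C2O4, so n(H2C2O4) = 0.01709 / 2 = 0.008544 mol.
[H2C2O4] = 0.008544 / 0.03128 L = 0.273 M.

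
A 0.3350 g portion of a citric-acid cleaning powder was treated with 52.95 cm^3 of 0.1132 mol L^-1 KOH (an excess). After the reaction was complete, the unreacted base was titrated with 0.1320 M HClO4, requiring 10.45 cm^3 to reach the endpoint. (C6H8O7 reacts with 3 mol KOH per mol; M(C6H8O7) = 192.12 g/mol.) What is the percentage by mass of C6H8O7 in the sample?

88.2%

Total n(KOH) added = 0.1132 x 0.05295 = 0.005994 mol.
n(HClO4) used = 0.1320 x 0.01045 = 0.001379 mol, which equals the excess n(KOH).
So n(KOH) consumed by the sample = 0.005994 - 0.001379 = 0.004615 mol.
n(C6H8O7) = 0.004615 / 3 = 0.001538 mol.
mass C6H8O7 = 0.001538 x 192.12 = 0.2955 g, so %C6H8O7 = 0.2955/0.3350 x 100 = 88.2%.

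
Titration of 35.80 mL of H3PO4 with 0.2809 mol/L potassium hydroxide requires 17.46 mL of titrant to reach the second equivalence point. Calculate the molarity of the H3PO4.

n(KOH) = 0.2809 x 0.01746 = 0.004905 mol.
At the second equivalence point, 2 mol OH^- react per mol H3PO4, so n(H3PO4) = 0.004905 / 2 = 0.002452 mol.
[H3PO4] = 0.002452 / 0.03580 L = 0.0685 M.

0.0685 M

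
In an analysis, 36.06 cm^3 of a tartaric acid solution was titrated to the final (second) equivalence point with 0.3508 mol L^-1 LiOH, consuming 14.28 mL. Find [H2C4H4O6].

0.0695 M

n(LiOH) = 0.3508 x 0.01428 = 0.005009 mol.
At the final (second) equivalence point, 2 mol OH^- react per mol H2C4H4O6, so n(H2C4H4O6) = 0.005009 / 2 = 0.002505 mol.
[H2C4H4O6] = 0.002505 / 0.03606 L = 0.0695 M.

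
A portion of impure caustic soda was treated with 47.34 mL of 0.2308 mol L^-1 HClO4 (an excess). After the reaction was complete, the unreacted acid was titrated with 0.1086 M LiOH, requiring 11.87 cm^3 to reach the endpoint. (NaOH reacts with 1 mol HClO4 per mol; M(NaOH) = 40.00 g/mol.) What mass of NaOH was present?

0.385 g

Total n(HClO4) added = 0.2308 x 0.04734 = 0.01093 mol.
n(LiOH) used = 0.1086 x 0.01187 = 0.001289 mol, which equals the excess n(HClO4).
So n(HClO4) consumed by the sample = 0.01093 - 0.001289 = 0.009637 mol.
n(NaOH) = 0.009637 / 1 = 0.009637 mol.
mass = 0.009637 mol x 40.00 g/mol = 0.385 g.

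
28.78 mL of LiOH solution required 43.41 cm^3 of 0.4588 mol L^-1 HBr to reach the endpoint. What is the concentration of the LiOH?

n(HBr) delivered = 0.4588 x 0.04341 = 0.01992 mol.
For a 1:1 reaction, n(LiOH) = 0.01992 mol.
[LiOH] = 0.01992 mol / 0.02878 L = 0.692 M.

0.692 M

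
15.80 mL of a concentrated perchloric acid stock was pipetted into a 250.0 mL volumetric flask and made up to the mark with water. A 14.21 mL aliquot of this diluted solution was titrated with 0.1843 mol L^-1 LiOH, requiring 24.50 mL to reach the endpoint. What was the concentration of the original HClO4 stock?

5.03 M

n(LiOH) = 0.1843 x 0.02450 = 0.004515 mol.
n(HClO4) in the aliquot = 0.004515 mol.
[diluted HClO4] = 0.004515 / 0.01421 = 0.3178 M.
Dilution factor = 250.0/15.80 = 15.82, so [stock] = 0.3178 x 15.82 = 5.03 M.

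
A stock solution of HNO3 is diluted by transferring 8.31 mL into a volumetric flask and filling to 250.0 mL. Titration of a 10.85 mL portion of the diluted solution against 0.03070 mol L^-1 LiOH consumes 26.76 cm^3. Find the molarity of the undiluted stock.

n(LiOH) = 0.03070 x 0.02676 = 0.0008215 mol.
n(HNO3) in the aliquot = 0.0008215 mol.
[diluted HNO3] = 0.0008215 / 0.01085 = 0.07572 M.
Dilution factor = 250.0/8.310 = 30.08, so [stock] = 0.07572 x 30.08 = 2.28 M.

2.28 M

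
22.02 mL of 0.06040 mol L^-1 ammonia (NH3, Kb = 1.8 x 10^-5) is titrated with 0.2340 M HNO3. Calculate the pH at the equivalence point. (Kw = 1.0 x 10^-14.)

n(NH3) = 0.06040 x 0.02202 = 0.001330 mol; V(HNO3) at equivalence = 0.001330/0.2340 = 0.005684 L.
At equivalence the base is fully converted to NH4+; total volume = 0.02770 L, so [NH4+] = 0.001330/0.02770 = 0.04801 M.
Ka(NH4+) = Kw/Kb = 1.0e-14 / 1.8 x 10^-5 = 5.56e-10.
[H^+] = sqrt(Ka x [NH4+]) = sqrt(5.56e-10 x 0.04801) = 5.16e-6 M.
pH = -log(5.16e-6) = 5.29.

5.29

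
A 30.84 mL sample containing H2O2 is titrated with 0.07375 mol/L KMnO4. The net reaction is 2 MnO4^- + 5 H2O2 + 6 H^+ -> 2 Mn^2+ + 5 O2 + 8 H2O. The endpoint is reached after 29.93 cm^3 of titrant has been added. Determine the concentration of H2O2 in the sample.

0.179 M

n(KMnO4) = 0.07375 x 0.02993 = 0.002207 mol.
From the balanced equation, 2 mol KMnO4 reacts with 5 mol H2O2, so n(H2O2) = 0.002207 x 5/2 = 0.005518 mol.
[H2O2] = 0.005518 / 0.03084 L = 0.179 M.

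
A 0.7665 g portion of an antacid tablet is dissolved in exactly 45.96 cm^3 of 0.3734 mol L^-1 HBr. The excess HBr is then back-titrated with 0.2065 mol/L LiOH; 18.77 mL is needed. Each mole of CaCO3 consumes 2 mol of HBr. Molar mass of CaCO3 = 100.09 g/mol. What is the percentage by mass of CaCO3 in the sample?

86.7%

Total n(HBr) added = 0.3734 x 0.04596 = 0.01716 mol.
n(LiOH) used = 0.2065 x 0.01877 = 0.003876 mol, which equals the excess n(HBr).
So n(HBr) consumed by the sample = 0.01716 - 0.003876 = 0.01329 mol.
n(CaCO3) = 0.01329 / 2 = 0.006643 mol.
mass CaCO3 = 0.006643 x 100.09 = 0.6649 g, so %CaCO3 = 0.6649/0.7665 x 100 = 86.7%.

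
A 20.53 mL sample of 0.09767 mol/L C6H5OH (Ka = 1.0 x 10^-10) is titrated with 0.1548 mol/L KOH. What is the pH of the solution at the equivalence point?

11.39

n(C6H5OH) = 0.09767 x 0.02053 = 0.002005 mol; V(KOH) at equivalence = 0.002005/0.1548 = 0.01295 L.
At equivalence all the acid is converted to C6H5O-; total volume = 0.02053 + 0.01295 = 0.03348 L, so [C6H5O-] = 0.002005/0.03348 = 0.05989 M.
Kb = Kw/Ka = 1.0e-14 / 1.0 x 10^-10 = 0.000100.
[OH^-] = sqrt(Kb x [C6H5O-]) = sqrt(0.000100 x 0.05989) = 0.00245 M.
pOH = 2.61, so pH = 14.00 - 2.61 = 11.39.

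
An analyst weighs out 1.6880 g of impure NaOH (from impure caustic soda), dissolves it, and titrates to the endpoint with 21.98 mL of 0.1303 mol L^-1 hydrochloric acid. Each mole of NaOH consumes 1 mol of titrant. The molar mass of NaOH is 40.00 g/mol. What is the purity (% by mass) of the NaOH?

6.79%

n(HCl) = 0.1303 x 0.02198 = 0.002864 mol.
n(NaOH) = 0.002864 / 1 = 0.002864 mol.
mass of NaOH = 0.002864 x 40.00 = 0.1146 g.
% purity = 0.1146 / 1.6880 x 100 = 6.79%.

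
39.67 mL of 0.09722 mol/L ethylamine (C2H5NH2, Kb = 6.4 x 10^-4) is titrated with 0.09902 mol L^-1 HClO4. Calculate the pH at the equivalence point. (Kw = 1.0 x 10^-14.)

6.06

n(C2H5NH2) = 0.09722 x 0.03967 = 0.003857 mol; V(HClO4) at equivalence = 0.003857/0.09902 = 0.03895 L.
At equivalence the base is fully converted to C2H5NH3+; total volume = 0.07862 L, so [C2H5NH3+] = 0.003857/0.07862 = 0.04906 M.
Ka(C2H5NH3+) = Kw/Kb = 1.0e-14 / 6.4 x 10^-4 = 1.56e-11.
[H^+] = sqrt(Ka x [C2H5NH3+]) = sqrt(1.56e-11 x 0.04906) = 8.75e-7 M.
pH = -log(8.75e-7) = 6.06.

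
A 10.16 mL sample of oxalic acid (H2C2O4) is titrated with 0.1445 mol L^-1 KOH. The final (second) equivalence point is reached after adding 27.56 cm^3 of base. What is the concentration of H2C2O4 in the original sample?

0.196 M

n(KOH) = 0.1445 x 0.02756 = 0.003982 mol.
At the final (second) equivalence point, 2 mol OH^- react per mol H2C2O4, so n(H2C2O4) = 0.003982 / 2 = 0.001991 mol.
[H2C2O4] = 0.001991 / 0.01016 L = 0.196 M.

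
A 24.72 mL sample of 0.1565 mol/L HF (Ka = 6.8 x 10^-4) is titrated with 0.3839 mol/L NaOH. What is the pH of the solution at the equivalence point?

8.11

n(HF) = 0.1565 x 0.02472 = 0.003869 mol; V(NaOH) at equivalence = 0.003869/0.3839 = 0.01008 L.
At equivalence all the acid is converted to F-; total volume = 0.02472 + 0.01008 = 0.03480 L, so [F-] = 0.003869/0.03480 = 0.1112 M.
Kb = Kw/Ka = 1.0e-14 / 6.8 x 10^-4 = 1.47e-11.
[OH^-] = sqrt(Kb x [F-]) = sqrt(1.47e-11 x 0.1112) = 1.28e-6 M.
pOH = 5.89, so pH = 14.00 - 5.89 = 8.11.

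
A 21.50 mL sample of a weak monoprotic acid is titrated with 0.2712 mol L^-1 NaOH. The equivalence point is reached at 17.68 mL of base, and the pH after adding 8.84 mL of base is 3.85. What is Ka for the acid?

1.4 x 10^-4

8.84 mL is half of the equivalence volume, so this is the half-equivalence point where [HA] = [A^-].
At half-equivalence pH = pKa, so pKa = 3.85.
Ka = 10^(-3.85) = 1.4 x 10^-4.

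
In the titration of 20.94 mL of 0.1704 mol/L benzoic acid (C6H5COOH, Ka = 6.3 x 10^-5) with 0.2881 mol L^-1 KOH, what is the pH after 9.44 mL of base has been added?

4.71

Initial n(C6H5COOH) = 0.1704 x 0.02094 = 0.003568 mol.
n(KOH) added = 0.2881 x 0.009440 = 0.002720 mol, converting that many moles of C6H5COOH to C6H5COO-.
Remaining n(C6H5COOH) = 0.0008485 mol; n(C6H5COO-) = 0.002720 mol.
By Henderson-Hasselbalch, pH = pKa + log([A^-]/[HA]) = 4.20 + log(0.002720/0.0008485) = 4.20 + (+0.51) = 4.71.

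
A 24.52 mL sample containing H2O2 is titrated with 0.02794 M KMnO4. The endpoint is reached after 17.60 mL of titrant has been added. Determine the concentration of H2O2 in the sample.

n(KMnO4) = 0.02794 x 0.01760 = 0.0004917 mol.
From the balanced equation, 2 mol KMnO4 reacts with 5 mol H2O2, so n(H2O2) = 0.0004917 x 5/2 = 0.001229 mol.
[H2O2] = 0.001229 / 0.02452 L = 0.0501 M.

0.0501 M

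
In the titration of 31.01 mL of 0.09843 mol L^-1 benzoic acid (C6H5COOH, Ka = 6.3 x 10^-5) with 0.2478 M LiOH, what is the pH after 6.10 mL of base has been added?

Initial n(C6H5COOH) = 0.09843 x 0.03101 = 0.003052 mol.
n(LiOH) added = 0.2478 x 0.006100 = 0.001512 mol, converting that many moles of C6H5COOH to C6H5COO-.
Remaining n(C6H5COOH) = 0.001541 mol; n(C6H5COO-) = 0.001512 mol.
By Henderson-Hasselbalch, pH = pKa + log([A^-]/[HA]) = 4.20 + log(0.001512/0.001541) = 4.20 + (-0.01) = 4.19.

4.19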